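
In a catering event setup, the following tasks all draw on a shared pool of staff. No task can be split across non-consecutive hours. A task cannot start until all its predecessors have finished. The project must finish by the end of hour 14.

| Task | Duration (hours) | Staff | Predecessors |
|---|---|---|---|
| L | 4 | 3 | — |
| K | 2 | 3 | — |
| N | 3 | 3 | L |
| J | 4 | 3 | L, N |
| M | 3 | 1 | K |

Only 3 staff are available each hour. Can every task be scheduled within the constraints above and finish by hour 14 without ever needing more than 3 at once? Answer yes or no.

no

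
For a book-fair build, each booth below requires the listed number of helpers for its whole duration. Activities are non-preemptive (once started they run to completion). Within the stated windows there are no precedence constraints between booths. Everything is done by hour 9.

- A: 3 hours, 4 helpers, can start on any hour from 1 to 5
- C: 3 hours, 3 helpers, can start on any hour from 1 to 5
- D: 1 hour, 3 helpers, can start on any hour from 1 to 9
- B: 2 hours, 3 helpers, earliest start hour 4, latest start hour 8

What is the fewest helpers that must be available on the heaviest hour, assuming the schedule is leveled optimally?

Early-start (A@1, C@1, D@1, B@4) gives peak 10: h1:10  h2:7  h3:7  h4:3  h5:3  h6:0  h7:0  h8:0  h9:0.
Shift C→4, D→7, B→8.
Schedule A@1, C@4, D@7, B@8: h1:4  h2:4  h3:4  h4:3  h5:3  h6:3  h7:3  h8:3  h9:3 — peak 4.
Total helper-hours = 30 over 9 hours ⇒ peak ≥ ⌈30/9⌉ = 4, so 4 is optimal.

4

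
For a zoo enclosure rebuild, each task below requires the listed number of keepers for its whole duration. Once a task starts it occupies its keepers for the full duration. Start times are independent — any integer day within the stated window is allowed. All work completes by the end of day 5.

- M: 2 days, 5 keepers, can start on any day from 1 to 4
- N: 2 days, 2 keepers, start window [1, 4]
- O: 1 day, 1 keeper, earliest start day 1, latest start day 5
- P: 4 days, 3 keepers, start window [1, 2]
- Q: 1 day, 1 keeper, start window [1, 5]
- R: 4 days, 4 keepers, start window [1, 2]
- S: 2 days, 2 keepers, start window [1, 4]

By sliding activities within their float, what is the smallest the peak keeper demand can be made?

Early-start (M@1, N@1, O@1, P@1, Q@1, R@1, S@1) gives peak 18: d1:18  d2:16  d3:7  d4:7  d5:0.
Shift N→3, R→2, S→3.
Schedule M@1, N@3, O@1, P@1, Q@1, R@2, S@3: d1:10  d2:12  d3:11  d4:11  d5:4 — peak 12.

12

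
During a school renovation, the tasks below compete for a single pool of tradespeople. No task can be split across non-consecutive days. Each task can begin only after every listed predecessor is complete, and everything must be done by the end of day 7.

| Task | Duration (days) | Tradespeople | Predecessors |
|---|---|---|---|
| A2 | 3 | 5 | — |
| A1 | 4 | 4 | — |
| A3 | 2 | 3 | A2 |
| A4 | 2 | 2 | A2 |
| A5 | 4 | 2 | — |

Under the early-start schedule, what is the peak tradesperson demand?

11

Early-start schedule: A2@1, A1@1, A3@4, A4@4, A5@1.
Load per day: day 1: 11, day 2: 11, day 3: 11, day 4: 11, day 5: 5, day 6: 0, day 7: 0.
Peak is 11.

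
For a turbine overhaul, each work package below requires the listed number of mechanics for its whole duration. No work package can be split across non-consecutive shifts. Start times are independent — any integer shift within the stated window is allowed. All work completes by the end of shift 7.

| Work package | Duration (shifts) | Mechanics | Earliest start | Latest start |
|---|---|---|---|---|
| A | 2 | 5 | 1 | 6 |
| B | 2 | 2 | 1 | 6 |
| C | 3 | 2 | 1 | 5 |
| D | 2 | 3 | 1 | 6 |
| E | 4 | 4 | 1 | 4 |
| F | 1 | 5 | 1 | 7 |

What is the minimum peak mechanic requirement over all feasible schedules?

Early-start (A@1, B@1, C@1, D@1, E@1, F@1) gives peak 21: s1:21  s2:16  s3:6  s4:4  s5:0  s6:0  s7:0.
Shift C→3, D→6, E→4, F→3.
Schedule A@1, B@1, C@3, D@6, E@4, F@3: s1:7  s2:7  s3:7  s4:6  s5:6  s6:7  s7:7 — peak 7.
Total mechanic-shifts = 47 over 7 shifts ⇒ peak ≥ ⌈47/7⌉ = 7, so 7 is optimal.

7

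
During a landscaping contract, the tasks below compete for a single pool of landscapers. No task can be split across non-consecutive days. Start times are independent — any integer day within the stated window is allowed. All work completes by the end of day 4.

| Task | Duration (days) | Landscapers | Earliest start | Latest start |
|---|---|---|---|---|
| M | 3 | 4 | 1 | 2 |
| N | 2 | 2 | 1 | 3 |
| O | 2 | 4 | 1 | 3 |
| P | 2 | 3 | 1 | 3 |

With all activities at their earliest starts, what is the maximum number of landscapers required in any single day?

13

Early-start schedule: M@1, N@1, O@1, P@1.
Load per day: day 1: 13, day 2: 13, day 3: 4, day 4: 0.
Peak is 13.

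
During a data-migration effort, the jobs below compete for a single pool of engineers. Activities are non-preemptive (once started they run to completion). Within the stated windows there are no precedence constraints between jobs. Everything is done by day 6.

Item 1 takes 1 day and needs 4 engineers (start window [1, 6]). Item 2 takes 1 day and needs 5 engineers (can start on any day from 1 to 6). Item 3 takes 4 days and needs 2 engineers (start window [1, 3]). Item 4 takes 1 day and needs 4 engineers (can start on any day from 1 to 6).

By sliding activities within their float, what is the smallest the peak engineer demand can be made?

Early-start (Item 1@1, Item 2@1, Item 3@1, Item 4@1) gives peak 15: d1:15  d2:2  d3:2  d4:2  d5:0  d6:0.
Shift Item 2→2, Item 3→3, Item 4→3.
Schedule Item 1@1, Item 2@2, Item 3@3, Item 4@3: d1:4  d2:5  d3:6  d4:2  d5:2  d6:2 — peak 6.

6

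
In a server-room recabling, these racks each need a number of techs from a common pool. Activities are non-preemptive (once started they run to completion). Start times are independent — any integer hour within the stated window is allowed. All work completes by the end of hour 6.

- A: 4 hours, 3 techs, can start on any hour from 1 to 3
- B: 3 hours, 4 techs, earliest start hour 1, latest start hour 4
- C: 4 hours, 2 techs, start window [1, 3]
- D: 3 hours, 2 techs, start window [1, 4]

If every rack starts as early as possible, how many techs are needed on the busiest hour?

Early-start schedule: A@1, B@1, C@1, D@1.
Load per hour: hour 1: 11, hour 2: 11, hour 3: 11, hour 4: 5, hour 5: 0, hour 6: 0.
Peak is 11.

11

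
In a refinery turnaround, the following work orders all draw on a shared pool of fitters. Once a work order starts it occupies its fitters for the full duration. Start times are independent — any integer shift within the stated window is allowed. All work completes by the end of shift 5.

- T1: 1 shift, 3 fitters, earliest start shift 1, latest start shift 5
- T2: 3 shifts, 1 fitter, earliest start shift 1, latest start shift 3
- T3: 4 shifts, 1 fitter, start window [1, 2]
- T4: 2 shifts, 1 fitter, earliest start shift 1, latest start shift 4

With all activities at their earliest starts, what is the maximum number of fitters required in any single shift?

Early-start schedule: T1@1, T2@1, T3@1, T4@1.
Load per shift: shift 1: 6, shift 2: 3, shift 3: 2, shift 4: 1, shift 5: 0.
Peak is 6.

6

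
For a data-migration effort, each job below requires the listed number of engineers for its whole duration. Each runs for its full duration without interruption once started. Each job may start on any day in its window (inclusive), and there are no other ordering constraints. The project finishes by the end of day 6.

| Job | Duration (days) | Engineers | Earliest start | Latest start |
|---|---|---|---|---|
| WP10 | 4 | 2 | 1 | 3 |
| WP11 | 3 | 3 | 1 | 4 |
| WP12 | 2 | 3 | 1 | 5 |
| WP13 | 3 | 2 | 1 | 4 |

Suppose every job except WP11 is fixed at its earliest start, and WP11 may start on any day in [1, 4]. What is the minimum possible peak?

WP11@1: d1:10  d2:10  d3:7  d4:2  d5:0  d6:0 → peak 10
WP11@2: d1:7  d2:10  d3:7  d4:5  d5:0  d6:0 → peak 10
WP11@3: d1:7  d2:7  d3:7  d4:5  d5:3  d6:0 → peak 7
WP11@4: d1:7  d2:7  d3:4  d4:5  d5:3  d6:3 → peak 7
Best is WP11@3, peak 7.

7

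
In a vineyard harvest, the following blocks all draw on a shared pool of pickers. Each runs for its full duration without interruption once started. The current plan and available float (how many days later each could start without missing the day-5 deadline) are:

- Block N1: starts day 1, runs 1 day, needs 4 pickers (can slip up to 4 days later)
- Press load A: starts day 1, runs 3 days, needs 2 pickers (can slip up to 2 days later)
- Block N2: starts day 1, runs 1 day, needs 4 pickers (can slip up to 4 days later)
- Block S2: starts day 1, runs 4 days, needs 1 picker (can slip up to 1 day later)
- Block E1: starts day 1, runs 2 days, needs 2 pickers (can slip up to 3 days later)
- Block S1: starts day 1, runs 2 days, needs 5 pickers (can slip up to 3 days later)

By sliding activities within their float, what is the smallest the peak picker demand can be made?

Early-start (Block N1@1, Press load A@1, Block N2@1, Block S2@1, Block E1@1, Block S1@1) gives peak 18: d1:18  d2:10  d3:3  d4:1  d5:0.
Shift Block N2→2, Block E1→3, Block S1→4.
Schedule Block N1@1, Press load A@1, Block N2@2, Block S2@1, Block E1@3, Block S1@4: d1:7  d2:7  d3:5  d4:8  d5:5 — peak 8.

8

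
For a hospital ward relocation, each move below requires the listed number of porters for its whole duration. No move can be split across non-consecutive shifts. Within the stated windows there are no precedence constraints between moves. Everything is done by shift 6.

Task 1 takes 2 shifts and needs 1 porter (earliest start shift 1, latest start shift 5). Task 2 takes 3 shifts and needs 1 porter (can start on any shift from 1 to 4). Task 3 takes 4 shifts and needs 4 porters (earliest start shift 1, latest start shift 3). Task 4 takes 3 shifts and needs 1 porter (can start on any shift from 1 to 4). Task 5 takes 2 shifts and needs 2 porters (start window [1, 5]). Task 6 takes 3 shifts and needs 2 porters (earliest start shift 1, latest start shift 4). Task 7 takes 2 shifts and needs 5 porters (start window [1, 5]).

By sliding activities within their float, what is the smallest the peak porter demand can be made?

Early-start (Task 1@1, Task 2@1, Task 3@1, Task 4@1, Task 5@1, Task 6@1, Task 7@1) gives peak 16: s1:16  s2:16  s3:8  s4:4  s5:0  s6:0.
Shift Task 5→3, Task 6→4, Task 7→5.
Schedule Task 1@1, Task 2@1, Task 3@1, Task 4@1, Task 5@3, Task 6@4, Task 7@5: s1:7  s2:7  s3:8  s4:8  s5:7  s6:7 — peak 8.
Total porter-shifts = 44 over 6 shifts ⇒ peak ≥ ⌈44/6⌉ = 8, so 8 is optimal.

8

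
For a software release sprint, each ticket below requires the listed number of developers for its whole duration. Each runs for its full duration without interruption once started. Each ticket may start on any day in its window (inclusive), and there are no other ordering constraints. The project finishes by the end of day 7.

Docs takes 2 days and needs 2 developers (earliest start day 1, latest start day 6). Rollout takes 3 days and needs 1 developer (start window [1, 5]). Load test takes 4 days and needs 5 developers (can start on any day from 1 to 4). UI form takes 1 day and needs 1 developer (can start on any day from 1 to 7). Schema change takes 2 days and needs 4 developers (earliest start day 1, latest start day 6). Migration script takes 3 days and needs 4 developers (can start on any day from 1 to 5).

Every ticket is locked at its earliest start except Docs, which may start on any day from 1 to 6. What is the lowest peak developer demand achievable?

Docs@1: d1:17  d2:16  d3:10  d4:5  d5:0  d6:0  d7:0 → peak 17
Docs@2: d1:15  d2:16  d3:12  d4:5  d5:0  d6:0  d7:0 → peak 16
Docs@3: d1:15  d2:14  d3:12  d4:7  d5:0  d6:0  d7:0 → peak 15
Docs@4: d1:15  d2:14  d3:10  d4:7  d5:2  d6:0  d7:0 → peak 15
Docs@5: d1:15  d2:14  d3:10  d4:5  d5:2  d6:2  d7:0 → peak 15
Docs@6: d1:15  d2:14  d3:10  d4:5  d5:0  d6:2  d7:2 → peak 15
Best is Docs@3, peak 15.

15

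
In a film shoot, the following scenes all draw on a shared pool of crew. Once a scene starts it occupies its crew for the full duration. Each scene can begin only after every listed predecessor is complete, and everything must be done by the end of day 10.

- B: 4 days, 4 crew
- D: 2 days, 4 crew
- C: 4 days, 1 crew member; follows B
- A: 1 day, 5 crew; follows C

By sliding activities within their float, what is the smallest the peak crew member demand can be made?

5

Early-start (B@1, D@1, C@5, A@9) gives peak 8: d1:8  d2:8  d3:4  d4:4  d5:1  d6:1  d7:1  d8:1  d9:5  d10:0.
Shift D→5.
Schedule B@1, D@5, C@5, A@9: d1:4  d2:4  d3:4  d4:4  d5:5  d6:5  d7:1  d8:1  d9:5  d10:0 — peak 5.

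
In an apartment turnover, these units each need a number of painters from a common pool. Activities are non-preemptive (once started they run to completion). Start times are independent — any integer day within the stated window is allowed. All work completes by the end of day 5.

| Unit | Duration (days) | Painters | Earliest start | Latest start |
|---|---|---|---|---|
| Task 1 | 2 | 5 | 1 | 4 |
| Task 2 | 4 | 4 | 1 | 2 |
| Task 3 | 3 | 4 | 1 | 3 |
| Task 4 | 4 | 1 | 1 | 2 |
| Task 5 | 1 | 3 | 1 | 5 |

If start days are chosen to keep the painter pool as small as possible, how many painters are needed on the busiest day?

Early-start (Task 1@1, Task 2@1, Task 3@1, Task 4@1, Task 5@1) gives peak 17: d1:17  d2:14  d3:9  d4:5  d5:0.
Shift Task 3→3, Task 5→5.
Schedule Task 1@1, Task 2@1, Task 3@3, Task 4@1, Task 5@5: d1:10  d2:10  d3:9  d4:9  d5:7 — peak 10.

10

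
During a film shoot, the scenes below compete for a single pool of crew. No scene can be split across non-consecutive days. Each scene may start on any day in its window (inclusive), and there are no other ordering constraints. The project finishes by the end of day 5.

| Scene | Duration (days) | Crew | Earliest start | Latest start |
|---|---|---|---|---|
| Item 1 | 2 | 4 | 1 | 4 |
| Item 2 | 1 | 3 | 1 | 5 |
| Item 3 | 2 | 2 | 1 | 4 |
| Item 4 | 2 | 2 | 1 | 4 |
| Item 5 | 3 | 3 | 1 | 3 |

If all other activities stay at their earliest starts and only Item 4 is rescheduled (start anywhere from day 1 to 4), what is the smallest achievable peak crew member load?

12

Item 4@1: d1:14  d2:11  d3:3  d4:0  d5:0 → peak 14
Item 4@2: d1:12  d2:11  d3:5  d4:0  d5:0 → peak 12
Item 4@3: d1:12  d2:9  d3:5  d4:2  d5:0 → peak 12
Item 4@4: d1:12  d2:9  d3:3  d4:2  d5:2 → peak 12
Best is Item 4@2, peak 12.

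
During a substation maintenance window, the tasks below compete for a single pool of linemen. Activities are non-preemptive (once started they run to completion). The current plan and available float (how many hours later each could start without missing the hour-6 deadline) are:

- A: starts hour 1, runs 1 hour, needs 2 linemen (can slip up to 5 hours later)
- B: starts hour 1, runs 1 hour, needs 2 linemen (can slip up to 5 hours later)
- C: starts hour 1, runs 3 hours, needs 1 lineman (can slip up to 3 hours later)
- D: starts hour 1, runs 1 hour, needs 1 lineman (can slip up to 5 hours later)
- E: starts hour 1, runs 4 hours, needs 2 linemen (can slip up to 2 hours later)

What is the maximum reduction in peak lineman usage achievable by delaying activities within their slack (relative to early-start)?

5

Early-start peak: h1:8  h2:3  h3:3  h4:2  h5:0  h6:0 ⇒ 8.
Leveled (A@1, B@2, C@1, D@4, E@3): h1:3  h2:3  h3:3  h4:3  h5:2  h6:2 ⇒ 3.
Reduction 8 − 3 = 5.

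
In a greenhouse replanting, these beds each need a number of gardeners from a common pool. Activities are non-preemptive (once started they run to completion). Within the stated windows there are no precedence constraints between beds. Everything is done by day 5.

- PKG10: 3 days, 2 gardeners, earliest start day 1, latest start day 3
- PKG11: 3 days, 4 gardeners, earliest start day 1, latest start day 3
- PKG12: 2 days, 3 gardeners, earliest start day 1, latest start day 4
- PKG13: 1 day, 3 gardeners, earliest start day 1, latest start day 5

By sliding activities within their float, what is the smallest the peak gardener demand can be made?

Early-start (PKG10@1, PKG11@1, PKG12@1, PKG13@1) gives peak 12: d1:12  d2:9  d3:6  d4:0  d5:0.
Shift PKG12→4, PKG13→4.
Schedule PKG10@1, PKG11@1, PKG12@4, PKG13@4: d1:6  d2:6  d3:6  d4:6  d5:3 — peak 6.
Total gardener-days = 27 over 5 days ⇒ peak ≥ ⌈27/5⌉ = 6, so 6 is optimal.

6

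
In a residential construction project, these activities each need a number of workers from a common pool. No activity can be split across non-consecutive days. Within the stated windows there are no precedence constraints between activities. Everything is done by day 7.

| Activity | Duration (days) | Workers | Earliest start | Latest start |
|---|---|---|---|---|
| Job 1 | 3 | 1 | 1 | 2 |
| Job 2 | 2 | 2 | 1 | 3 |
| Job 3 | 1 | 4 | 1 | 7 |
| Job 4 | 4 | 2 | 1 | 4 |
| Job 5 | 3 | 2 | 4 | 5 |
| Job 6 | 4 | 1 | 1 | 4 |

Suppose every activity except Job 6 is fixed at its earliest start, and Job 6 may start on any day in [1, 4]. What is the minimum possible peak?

9

Job 6@1: d1:10  d2:6  d3:4  d4:5  d5:2  d6:2  d7:0 → peak 10
Job 6@2: d1:9  d2:6  d3:4  d4:5  d5:3  d6:2  d7:0 → peak 9
Job 6@3: d1:9  d2:5  d3:4  d4:5  d5:3  d6:3  d7:0 → peak 9
Job 6@4: d1:9  d2:5  d3:3  d4:5  d5:3  d6:3  d7:1 → peak 9
Best is Job 6@2, peak 9.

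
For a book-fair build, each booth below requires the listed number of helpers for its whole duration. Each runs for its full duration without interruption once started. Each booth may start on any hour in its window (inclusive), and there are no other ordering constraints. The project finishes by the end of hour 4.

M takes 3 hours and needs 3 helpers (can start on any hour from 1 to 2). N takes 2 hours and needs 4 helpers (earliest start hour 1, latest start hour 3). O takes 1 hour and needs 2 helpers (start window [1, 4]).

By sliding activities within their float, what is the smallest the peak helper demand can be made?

7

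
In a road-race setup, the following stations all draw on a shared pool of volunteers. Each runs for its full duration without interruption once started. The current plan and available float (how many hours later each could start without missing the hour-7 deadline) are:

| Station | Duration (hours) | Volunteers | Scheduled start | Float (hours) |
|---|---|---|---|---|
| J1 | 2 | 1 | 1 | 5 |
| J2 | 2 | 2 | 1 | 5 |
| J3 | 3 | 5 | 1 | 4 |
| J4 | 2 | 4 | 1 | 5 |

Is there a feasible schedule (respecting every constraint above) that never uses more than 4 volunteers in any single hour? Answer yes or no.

no

Total volunteer-hours = 29; over 7 hours the average is 29/7 > 4, so some hour must exceed 4.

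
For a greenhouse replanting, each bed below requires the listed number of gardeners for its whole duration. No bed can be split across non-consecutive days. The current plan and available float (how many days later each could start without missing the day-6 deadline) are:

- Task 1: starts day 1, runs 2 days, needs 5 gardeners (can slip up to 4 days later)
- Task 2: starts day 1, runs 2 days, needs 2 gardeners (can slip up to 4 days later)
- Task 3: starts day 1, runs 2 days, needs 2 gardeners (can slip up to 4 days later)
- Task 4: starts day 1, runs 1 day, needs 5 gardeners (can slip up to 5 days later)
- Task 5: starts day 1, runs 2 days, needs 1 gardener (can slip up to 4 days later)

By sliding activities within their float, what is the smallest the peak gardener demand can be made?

Early-start (Task 1@1, Task 2@1, Task 3@1, Task 4@1, Task 5@1) gives peak 15: d1:15  d2:10  d3:0  d4:0  d5:0  d6:0.
Shift Task 2→3, Task 3→3, Task 4→5, Task 5→3.
Schedule Task 1@1, Task 2@3, Task 3@3, Task 4@5, Task 5@3: d1:5  d2:5  d3:5  d4:5  d5:5  d6:0 — peak 5.
Total gardener-days = 25 over 6 days ⇒ peak ≥ ⌈25/6⌉ = 5, so 5 is optimal.

5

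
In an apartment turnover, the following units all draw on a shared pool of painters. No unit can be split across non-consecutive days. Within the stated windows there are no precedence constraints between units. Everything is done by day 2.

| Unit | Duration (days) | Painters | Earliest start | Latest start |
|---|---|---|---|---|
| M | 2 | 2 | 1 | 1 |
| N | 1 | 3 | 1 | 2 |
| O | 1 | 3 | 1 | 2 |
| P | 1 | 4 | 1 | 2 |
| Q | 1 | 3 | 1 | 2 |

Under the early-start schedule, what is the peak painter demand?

15

Early-start schedule: M@1, N@1, O@1, P@1, Q@1.
Load per day: day 1: 15, day 2: 2.
Peak is 15.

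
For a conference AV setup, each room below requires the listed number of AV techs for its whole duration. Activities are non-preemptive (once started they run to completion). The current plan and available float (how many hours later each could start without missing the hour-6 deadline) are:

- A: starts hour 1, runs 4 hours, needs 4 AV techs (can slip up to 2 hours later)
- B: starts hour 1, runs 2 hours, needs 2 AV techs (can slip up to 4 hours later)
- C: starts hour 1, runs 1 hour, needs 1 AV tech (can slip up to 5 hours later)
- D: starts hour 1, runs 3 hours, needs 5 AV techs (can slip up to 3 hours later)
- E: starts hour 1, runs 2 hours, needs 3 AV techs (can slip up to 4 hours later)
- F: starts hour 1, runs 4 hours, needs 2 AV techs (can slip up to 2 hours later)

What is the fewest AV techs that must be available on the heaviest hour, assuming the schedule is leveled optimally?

11

Early-start (A@1, B@1, C@1, D@1, E@1, F@1) gives peak 17: h1:17  h2:16  h3:11  h4:6  h5:0  h6:0.
Shift D→2, E→5, F→3.
Schedule A@1, B@1, C@1, D@2, E@5, F@3: h1:7  h2:11  h3:11  h4:11  h5:5  h6:5 — peak 11.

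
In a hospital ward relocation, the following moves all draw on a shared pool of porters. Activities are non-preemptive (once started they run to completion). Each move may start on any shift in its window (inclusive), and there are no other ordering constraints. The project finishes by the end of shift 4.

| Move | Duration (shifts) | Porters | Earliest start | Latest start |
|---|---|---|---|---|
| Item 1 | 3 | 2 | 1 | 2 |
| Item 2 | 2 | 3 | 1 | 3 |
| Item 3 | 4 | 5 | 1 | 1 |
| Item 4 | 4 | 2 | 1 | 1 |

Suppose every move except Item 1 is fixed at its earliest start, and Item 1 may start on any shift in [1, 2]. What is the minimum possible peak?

12

Item 1@1: s1:12  s2:12  s3:9  s4:7 → peak 12
Item 1@2: s1:10  s2:12  s3:9  s4:9 → peak 12
Best is Item 1@1, peak 12.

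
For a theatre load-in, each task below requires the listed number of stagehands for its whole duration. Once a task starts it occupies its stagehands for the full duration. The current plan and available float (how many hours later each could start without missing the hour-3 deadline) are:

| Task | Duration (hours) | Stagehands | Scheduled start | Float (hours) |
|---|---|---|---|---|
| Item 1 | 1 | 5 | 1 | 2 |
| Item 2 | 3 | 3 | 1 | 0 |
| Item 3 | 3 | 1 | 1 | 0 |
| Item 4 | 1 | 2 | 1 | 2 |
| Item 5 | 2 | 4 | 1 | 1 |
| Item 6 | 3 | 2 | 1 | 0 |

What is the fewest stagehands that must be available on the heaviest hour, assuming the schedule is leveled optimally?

Early-start (Item 1@1, Item 2@1, Item 3@1, Item 4@1, Item 5@1, Item 6@1) gives peak 17: h1:17  h2:10  h3:6.
Shift Item 4→2, Item 5→2.
Schedule Item 1@1, Item 2@1, Item 3@1, Item 4@2, Item 5@2, Item 6@1: h1:11  h2:12  h3:10 — peak 12.
No arrangement of the 18 feasible schedules does better.

12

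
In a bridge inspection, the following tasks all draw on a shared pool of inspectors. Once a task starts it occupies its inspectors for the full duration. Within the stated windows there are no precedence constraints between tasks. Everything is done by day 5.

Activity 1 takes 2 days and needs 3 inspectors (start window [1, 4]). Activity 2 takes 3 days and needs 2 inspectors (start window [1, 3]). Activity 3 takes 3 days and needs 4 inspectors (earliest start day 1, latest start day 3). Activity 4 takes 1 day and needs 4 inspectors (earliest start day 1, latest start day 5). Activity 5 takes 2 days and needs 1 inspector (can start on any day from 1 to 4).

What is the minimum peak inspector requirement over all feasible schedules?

7

Early-start (Activity 1@1, Activity 2@1, Activity 3@1, Activity 4@1, Activity 5@1) gives peak 14: d1:14  d2:10  d3:6  d4:0  d5:0.
Shift Activity 2→2, Activity 3→3, Activity 5→2.
Schedule Activity 1@1, Activity 2@2, Activity 3@3, Activity 4@1, Activity 5@2: d1:7  d2:6  d3:7  d4:6  d5:4 — peak 7.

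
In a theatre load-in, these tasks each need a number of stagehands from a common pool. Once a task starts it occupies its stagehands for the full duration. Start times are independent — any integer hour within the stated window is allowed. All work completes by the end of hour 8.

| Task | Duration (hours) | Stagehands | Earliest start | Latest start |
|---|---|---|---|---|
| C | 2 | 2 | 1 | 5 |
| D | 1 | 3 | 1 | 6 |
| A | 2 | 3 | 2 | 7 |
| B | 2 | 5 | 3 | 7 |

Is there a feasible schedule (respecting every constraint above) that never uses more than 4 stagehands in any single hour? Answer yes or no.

no

The minimum achievable peak is 5; 4 < 5, so no feasible schedule stays within the cap.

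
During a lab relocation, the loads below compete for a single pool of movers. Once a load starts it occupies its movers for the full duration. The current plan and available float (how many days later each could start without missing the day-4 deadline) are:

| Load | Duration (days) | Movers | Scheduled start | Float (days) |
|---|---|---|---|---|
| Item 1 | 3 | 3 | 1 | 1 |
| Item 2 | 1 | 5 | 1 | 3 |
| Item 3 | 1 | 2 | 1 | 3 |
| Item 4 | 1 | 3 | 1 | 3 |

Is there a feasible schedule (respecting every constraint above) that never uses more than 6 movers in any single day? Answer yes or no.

yes

Schedule Item 1@1, Item 2@4, Item 3@1, Item 4@2: d1:5  d2:6  d3:3  d4:5 — peak 6 ≤ 6.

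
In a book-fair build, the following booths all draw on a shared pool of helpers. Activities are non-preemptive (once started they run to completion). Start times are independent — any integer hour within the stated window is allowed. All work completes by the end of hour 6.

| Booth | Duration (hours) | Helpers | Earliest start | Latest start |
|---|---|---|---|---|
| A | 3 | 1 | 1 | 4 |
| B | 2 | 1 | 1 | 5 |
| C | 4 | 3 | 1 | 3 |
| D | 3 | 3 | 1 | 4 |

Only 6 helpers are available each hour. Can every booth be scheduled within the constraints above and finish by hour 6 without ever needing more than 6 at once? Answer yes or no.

yes

Schedule A@1, B@1, C@1, D@4: h1:5  h2:5  h3:4  h4:6  h5:3  h6:3 — peak 6 ≤ 6.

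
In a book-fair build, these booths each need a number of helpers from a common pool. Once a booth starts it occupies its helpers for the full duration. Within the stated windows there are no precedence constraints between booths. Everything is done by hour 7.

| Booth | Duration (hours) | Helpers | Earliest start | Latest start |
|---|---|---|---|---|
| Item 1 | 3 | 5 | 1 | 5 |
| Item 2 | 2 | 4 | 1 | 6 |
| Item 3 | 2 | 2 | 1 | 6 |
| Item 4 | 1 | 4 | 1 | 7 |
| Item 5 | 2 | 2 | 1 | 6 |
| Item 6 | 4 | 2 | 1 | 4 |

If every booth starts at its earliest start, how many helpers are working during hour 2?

At early start, hour 2 has: Item 1, Item 2, Item 3, Item 5, Item 6.
Demand: 5 + 4 + 2 + 2 + 2 = 15.

15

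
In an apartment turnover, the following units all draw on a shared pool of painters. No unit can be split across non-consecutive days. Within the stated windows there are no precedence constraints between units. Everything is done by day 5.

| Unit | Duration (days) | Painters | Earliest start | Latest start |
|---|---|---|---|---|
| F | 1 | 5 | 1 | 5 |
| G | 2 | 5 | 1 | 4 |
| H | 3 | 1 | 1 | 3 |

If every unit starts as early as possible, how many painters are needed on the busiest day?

11

Early-start schedule: F@1, G@1, H@1.
Load per day: day 1: 11, day 2: 6, day 3: 1, day 4: 0, day 5: 0.
Peak is 11.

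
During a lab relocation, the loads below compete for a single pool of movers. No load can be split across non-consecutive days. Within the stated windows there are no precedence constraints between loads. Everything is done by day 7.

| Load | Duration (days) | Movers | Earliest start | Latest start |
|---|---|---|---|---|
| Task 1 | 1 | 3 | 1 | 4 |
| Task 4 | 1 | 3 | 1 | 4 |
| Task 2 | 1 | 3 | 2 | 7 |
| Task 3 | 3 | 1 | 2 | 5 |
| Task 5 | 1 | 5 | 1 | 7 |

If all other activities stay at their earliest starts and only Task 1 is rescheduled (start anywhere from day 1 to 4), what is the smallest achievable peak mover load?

8

Task 1@1: d1:11  d2:4  d3:1  d4:1  d5:0  d6:0  d7:0 → peak 11
Task 1@2: d1:8  d2:7  d3:1  d4:1  d5:0  d6:0  d7:0 → peak 8
Task 1@3: d1:8  d2:4  d3:4  d4:1  d5:0  d6:0  d7:0 → peak 8
Task 1@4: d1:8  d2:4  d3:1  d4:4  d5:0  d6:0  d7:0 → peak 8
Best is Task 1@2, peak 8.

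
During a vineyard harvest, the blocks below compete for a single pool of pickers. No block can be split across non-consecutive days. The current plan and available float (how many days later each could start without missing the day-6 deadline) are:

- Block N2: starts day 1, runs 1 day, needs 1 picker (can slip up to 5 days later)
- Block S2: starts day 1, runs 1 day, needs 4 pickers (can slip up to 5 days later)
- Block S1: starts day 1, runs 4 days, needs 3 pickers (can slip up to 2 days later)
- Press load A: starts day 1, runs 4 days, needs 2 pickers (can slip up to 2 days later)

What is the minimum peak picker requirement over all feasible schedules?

5

Early-start (Block N2@1, Block S2@1, Block S1@1, Press load A@1) gives peak 10: d1:10  d2:5  d3:5  d4:5  d5:0  d6:0.
Shift Block S1→2, Press load A→2.
Schedule Block N2@1, Block S2@1, Block S1@2, Press load A@2: d1:5  d2:5  d3:5  d4:5  d5:5  d6:0 — peak 5.
Total picker-days = 25 over 6 days ⇒ peak ≥ ⌈25/6⌉ = 5, so 5 is optimal.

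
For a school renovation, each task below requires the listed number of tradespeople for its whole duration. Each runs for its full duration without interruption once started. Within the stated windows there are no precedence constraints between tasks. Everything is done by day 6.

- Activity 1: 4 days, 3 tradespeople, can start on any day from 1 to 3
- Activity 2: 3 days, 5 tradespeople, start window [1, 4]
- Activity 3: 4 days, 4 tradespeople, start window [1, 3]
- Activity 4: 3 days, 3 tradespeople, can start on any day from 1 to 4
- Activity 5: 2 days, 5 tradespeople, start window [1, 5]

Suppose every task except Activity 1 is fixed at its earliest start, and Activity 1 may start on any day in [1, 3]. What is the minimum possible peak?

Activity 1@1: d1:20  d2:20  d3:15  d4:7  d5:0  d6:0 → peak 20
Activity 1@2: d1:17  d2:20  d3:15  d4:7  d5:3  d6:0 → peak 20
Activity 1@3: d1:17  d2:17  d3:15  d4:7  d5:3  d6:3 → peak 17
Best is Activity 1@3, peak 17.

17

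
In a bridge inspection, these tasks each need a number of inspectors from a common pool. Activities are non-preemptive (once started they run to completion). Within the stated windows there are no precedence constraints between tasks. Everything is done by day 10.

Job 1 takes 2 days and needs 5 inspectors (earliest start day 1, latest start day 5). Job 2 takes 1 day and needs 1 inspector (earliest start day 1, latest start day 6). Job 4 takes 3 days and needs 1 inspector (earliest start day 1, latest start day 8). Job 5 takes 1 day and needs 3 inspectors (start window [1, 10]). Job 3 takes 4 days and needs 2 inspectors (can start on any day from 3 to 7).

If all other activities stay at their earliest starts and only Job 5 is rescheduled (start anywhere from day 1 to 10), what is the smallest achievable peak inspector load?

7

Job 5@1: d1:10  d2:6  d3:3  d4:2  d5:2  d6:2  d7:0  d8:0  d9:0  d10:0 → peak 10
Job 5@2: d1:7  d2:9  d3:3  d4:2  d5:2  d6:2  d7:0  d8:0  d9:0  d10:0 → peak 9
Job 5@3: d1:7  d2:6  d3:6  d4:2  d5:2  d6:2  d7:0  d8:0  d9:0  d10:0 → peak 7
Job 5@4: d1:7  d2:6  d3:3  d4:5  d5:2  d6:2  d7:0  d8:0  d9:0  d10:0 → peak 7
Job 5@5: d1:7  d2:6  d3:3  d4:2  d5:5  d6:2  d7:0  d8:0  d9:0  d10:0 → peak 7
Job 5@6: d1:7  d2:6  d3:3  d4:2  d5:2  d6:5  d7:0  d8:0  d9:0  d10:0 → peak 7
Job 5@7: d1:7  d2:6  d3:3  d4:2  d5:2  d6:2  d7:3  d8:0  d9:0  d10:0 → peak 7
Job 5@8: d1:7  d2:6  d3:3  d4:2  d5:2  d6:2  d7:0  d8:3  d9:0  d10:0 → peak 7
Job 5@9: d1:7  d2:6  d3:3  d4:2  d5:2  d6:2  d7:0  d8:0  d9:3  d10:0 → peak 7
Job 5@10: d1:7  d2:6  d3:3  d4:2  d5:2  d6:2  d7:0  d8:0  d9:0  d10:3 → peak 7
Best is Job 5@3, peak 7.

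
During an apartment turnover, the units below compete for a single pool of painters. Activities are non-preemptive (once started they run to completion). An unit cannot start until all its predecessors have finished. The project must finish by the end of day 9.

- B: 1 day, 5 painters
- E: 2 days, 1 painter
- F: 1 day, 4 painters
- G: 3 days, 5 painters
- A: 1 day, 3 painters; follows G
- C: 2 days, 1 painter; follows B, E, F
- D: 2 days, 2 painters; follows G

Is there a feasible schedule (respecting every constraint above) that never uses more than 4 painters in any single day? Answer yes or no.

The minimum achievable peak is 5; 4 < 5, so no feasible schedule stays within the cap.

no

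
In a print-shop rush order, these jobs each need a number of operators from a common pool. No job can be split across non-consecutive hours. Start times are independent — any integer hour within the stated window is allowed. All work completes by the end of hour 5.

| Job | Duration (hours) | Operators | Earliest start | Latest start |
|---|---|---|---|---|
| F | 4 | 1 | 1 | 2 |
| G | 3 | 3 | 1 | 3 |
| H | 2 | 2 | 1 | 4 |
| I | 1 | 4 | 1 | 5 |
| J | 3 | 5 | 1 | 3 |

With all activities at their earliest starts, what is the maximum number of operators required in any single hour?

Early-start schedule: F@1, G@1, H@1, I@1, J@1.
Load per hour: hour 1: 15, hour 2: 11, hour 3: 9, hour 4: 1, hour 5: 0.
Peak is 15.

15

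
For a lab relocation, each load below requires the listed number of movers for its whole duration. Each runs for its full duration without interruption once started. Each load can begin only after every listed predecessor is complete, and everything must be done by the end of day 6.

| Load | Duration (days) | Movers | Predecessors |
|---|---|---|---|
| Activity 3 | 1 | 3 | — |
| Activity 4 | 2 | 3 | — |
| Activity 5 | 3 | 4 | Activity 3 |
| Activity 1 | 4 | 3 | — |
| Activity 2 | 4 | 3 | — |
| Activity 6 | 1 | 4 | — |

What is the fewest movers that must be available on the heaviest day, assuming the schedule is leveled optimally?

Early-start (Activity 3@1, Activity 4@1, Activity 5@2, Activity 1@1, Activity 2@1, Activity 6@1) gives peak 16: d1:16  d2:13  d3:10  d4:10  d5:0  d6:0.
Shift Activity 2→3, Activity 6→5.
Schedule Activity 3@1, Activity 4@1, Activity 5@2, Activity 1@1, Activity 2@3, Activity 6@5: d1:9  d2:10  d3:10  d4:10  d5:7  d6:3 — peak 10.

10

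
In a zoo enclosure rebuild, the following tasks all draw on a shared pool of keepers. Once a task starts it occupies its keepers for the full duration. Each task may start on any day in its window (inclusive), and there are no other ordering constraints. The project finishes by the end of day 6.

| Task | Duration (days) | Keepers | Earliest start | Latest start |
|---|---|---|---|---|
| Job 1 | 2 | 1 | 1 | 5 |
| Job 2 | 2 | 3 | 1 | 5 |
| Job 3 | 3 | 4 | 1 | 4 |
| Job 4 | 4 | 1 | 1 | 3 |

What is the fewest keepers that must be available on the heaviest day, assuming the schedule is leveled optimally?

Early-start (Job 1@1, Job 2@1, Job 3@1, Job 4@1) gives peak 9: d1:9  d2:9  d3:5  d4:1  d5:0  d6:0.
Shift Job 3→3.
Schedule Job 1@1, Job 2@1, Job 3@3, Job 4@1: d1:5  d2:5  d3:5  d4:5  d5:4  d6:0 — peak 5.

5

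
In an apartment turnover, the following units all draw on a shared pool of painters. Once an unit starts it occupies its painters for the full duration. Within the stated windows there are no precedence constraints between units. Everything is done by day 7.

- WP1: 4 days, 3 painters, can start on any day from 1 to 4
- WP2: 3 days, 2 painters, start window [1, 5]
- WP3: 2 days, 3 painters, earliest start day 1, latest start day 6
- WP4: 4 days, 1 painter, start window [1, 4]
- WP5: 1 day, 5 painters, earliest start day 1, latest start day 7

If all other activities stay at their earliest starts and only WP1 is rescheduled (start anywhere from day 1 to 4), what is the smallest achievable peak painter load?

11

WP1@1: d1:14  d2:9  d3:6  d4:4  d5:0  d6:0  d7:0 → peak 14
WP1@2: d1:11  d2:9  d3:6  d4:4  d5:3  d6:0  d7:0 → peak 11
WP1@3: d1:11  d2:6  d3:6  d4:4  d5:3  d6:3  d7:0 → peak 11
WP1@4: d1:11  d2:6  d3:3  d4:4  d5:3  d6:3  d7:3 → peak 11
Best is WP1@2, peak 11.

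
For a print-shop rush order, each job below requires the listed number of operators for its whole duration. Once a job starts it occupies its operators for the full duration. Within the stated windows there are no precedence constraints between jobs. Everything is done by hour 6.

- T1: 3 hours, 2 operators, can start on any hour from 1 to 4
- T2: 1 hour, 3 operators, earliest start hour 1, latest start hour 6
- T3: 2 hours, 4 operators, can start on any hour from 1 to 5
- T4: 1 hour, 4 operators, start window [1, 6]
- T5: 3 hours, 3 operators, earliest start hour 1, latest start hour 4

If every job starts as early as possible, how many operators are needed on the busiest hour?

Early-start schedule: T1@1, T2@1, T3@1, T4@1, T5@1.
Load per hour: hour 1: 16, hour 2: 9, hour 3: 5, hour 4: 0, hour 5: 0, hour 6: 0.
Peak is 16.

16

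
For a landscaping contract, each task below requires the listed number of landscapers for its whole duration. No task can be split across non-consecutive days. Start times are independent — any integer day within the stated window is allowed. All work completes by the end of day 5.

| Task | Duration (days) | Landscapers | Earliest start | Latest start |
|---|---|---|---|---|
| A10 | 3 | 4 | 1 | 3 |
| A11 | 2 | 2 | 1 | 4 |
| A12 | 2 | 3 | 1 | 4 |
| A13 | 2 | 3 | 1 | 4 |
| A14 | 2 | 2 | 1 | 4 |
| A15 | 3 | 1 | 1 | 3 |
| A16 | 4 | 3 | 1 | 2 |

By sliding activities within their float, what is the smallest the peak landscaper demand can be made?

11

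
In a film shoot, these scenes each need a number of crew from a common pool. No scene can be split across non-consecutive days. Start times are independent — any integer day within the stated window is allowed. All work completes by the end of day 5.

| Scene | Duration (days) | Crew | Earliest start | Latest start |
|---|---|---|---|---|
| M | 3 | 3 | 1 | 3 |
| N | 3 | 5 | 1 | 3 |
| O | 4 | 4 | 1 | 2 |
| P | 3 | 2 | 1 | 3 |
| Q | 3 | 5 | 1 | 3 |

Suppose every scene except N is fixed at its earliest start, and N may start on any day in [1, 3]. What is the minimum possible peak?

19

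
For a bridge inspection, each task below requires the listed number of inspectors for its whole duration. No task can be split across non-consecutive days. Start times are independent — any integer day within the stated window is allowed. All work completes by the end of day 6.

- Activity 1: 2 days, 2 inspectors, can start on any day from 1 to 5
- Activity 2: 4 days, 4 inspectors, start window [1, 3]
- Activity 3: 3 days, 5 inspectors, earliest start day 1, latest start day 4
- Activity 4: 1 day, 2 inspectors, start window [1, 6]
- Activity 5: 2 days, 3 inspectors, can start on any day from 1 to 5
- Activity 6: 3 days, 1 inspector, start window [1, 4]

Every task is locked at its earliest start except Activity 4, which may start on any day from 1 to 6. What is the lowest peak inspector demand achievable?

Activity 4@1: d1:17  d2:15  d3:10  d4:4  d5:0  d6:0 → peak 17
Activity 4@2: d1:15  d2:17  d3:10  d4:4  d5:0  d6:0 → peak 17
Activity 4@3: d1:15  d2:15  d3:12  d4:4  d5:0  d6:0 → peak 15
Activity 4@4: d1:15  d2:15  d3:10  d4:6  d5:0  d6:0 → peak 15
Activity 4@5: d1:15  d2:15  d3:10  d4:4  d5:2  d6:0 → peak 15
Activity 4@6: d1:15  d2:15  d3:10  d4:4  d5:0  d6:2 → peak 15
Best is Activity 4@3, peak 15.

15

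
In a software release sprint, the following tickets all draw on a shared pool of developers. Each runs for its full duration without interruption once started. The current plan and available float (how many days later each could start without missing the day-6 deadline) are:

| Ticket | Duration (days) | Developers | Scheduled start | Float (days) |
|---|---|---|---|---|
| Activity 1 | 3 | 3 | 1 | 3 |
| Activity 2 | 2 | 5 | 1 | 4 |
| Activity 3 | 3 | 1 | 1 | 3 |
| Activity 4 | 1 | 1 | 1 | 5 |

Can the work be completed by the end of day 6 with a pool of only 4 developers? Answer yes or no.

no

The minimum achievable peak is 5; 4 < 5, so no feasible schedule stays within the cap.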